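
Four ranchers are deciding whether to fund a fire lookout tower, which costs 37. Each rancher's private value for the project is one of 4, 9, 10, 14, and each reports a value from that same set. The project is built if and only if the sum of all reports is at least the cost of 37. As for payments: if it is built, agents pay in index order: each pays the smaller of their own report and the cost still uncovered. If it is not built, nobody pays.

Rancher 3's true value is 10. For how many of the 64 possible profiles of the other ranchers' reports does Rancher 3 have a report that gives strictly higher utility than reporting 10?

34

Others report (4, 10, 14): truth gives 0; report 9 gives 1 > 0. Violating.
Others report (4, 14, 10): truth gives 0; report 9 gives 1 > 0. Violating.
Others report (4, 14, 14): truth gives 0; report 9 gives 1 > 0. Violating.
Others report (9, 9, 10): truth gives 0; report 9 gives 1 > 0. Violating.
Others report (4, 4, 4): truth gives 0; no alternative beats it.
Others report (4, 4, 9): truth gives 0; no alternative beats it.
(Checking all 64 profiles: 34 have a profitable deviation, 30 do not.)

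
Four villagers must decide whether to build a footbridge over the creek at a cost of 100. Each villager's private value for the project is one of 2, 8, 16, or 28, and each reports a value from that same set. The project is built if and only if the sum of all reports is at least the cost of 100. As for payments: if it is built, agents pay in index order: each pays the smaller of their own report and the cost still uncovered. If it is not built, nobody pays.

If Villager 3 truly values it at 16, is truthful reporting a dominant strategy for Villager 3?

Check each profile of the others' reports and compare truth against every alternative report.
Others report (2, 2, 2): truth gives 0, best alternative gives 0.
Others report (2, 2, 8): truth gives 0, best alternative gives 0.
Others report (2, 2, 16): truth gives 0, best alternative gives 0.
Others report (2, 2, 28): truth gives 0, best alternative gives 0.
Others report (2, 8, 2): truth gives 0, best alternative gives 0.
Others report (2, 8, 8): truth gives 0, best alternative gives 0.
(Remaining 58 profiles checked similarly; truth is weakly best in each.)
In every case the truthful report is at least as good as any alternative, so it is a dominant strategy.

Yes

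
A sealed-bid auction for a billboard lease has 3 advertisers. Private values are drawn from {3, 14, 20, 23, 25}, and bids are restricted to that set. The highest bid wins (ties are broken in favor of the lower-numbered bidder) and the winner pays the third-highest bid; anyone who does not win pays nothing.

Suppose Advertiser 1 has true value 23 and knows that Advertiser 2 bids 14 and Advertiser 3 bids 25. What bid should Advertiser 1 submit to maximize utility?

25

Bid 3: loses, pays 0, utility 0.
Bid 14: loses, pays 0, utility 0.
Bid 20: loses, pays 0, utility 0.
Bid 23: loses, pays 0, utility 0.
Bid 25: wins, pays 14, utility 23 - 14 = 9.
The best choice is 25 with utility 9.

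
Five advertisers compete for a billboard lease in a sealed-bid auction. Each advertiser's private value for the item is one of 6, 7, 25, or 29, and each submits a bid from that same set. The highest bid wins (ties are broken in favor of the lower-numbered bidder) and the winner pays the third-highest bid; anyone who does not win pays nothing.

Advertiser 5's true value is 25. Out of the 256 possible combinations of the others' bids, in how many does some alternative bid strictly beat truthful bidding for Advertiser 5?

32

Others bid (6, 6, 6, 25): truth gives 0; bid 29 gives 19 > 0. Violating.
Others bid (6, 6, 7, 25): truth gives 0; bid 29 gives 18 > 0. Violating.
Others bid (6, 6, 25, 6): truth gives 0; bid 29 gives 19 > 0. Violating.
Others bid (6, 6, 25, 7): truth gives 0; bid 29 gives 18 > 0. Violating.
Others bid (6, 6, 6, 6): truth gives 19; no alternative beats it.
Others bid (6, 6, 6, 7): truth gives 19; no alternative beats it.
(Checking all 256 profiles: 32 have a profitable deviation, 224 do not.)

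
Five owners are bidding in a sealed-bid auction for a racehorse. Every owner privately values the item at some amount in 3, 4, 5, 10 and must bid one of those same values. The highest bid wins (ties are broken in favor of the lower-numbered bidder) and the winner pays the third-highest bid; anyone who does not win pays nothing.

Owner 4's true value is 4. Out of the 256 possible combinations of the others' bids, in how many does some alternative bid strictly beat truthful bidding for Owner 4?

8

Others bid (3, 3, 3, 5): truth gives 0; bid 5 gives 1 > 0. Violating.
Others bid (3, 3, 3, 10): truth gives 0; bid 10 gives 1 > 0. Violating.
Others bid (3, 3, 4, 3): truth gives 0; bid 5 gives 1 > 0. Violating.
Others bid (3, 3, 5, 3): truth gives 0; bid 10 gives 1 > 0. Violating.
Others bid (3, 3, 3, 3): truth gives 1; no alternative beats it.
Others bid (3, 3, 3, 4): truth gives 1; no alternative beats it.
(Checking all 256 profiles: 8 have a profitable deviation, 248 do not.)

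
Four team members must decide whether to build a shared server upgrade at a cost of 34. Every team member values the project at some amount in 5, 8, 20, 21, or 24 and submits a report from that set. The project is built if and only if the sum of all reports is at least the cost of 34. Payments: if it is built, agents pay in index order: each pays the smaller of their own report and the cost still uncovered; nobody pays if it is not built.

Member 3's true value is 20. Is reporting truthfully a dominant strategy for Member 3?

Consider the case where Member 1 reports 5, Member 2 reports 5 and Member 4 reports 20.
Truthful report 20: project built, pays 20, utility 20 - 20 = 0.
Report 5 instead: project built, pays 5, utility 20 - 5 = 15.
Since 15 > 0, reporting 5 is strictly better here, so truthful reporting is not dominant.

No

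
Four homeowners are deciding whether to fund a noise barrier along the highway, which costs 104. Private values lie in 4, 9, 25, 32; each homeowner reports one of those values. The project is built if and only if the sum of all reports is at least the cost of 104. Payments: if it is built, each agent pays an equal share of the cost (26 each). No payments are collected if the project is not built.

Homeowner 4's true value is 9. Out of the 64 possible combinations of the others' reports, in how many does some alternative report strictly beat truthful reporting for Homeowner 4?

Others report (32, 32, 32): truth gives -17; report 4 gives 0 > -17. Violating.
Others report (4, 4, 4): truth gives 0; no alternative beats it.
Others report (4, 4, 9): truth gives 0; no alternative beats it.
(Checking all 64 profiles: 1 has a profitable deviation, 63 do not.)

1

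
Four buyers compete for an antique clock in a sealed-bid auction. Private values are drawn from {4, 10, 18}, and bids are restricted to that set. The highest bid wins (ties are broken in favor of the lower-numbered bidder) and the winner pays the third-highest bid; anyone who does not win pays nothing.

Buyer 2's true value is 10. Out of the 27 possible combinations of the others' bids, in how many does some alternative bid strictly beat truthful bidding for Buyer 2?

3

Others bid (4, 4, 18): truth gives 0; bid 18 gives 6 > 0. Violating.
Others bid (4, 18, 4): truth gives 0; bid 18 gives 6 > 0. Violating.
Others bid (10, 4, 4): truth gives 0; bid 18 gives 6 > 0. Violating.
Others bid (4, 4, 4): truth gives 6; no alternative beats it.
Others bid (4, 4, 10): truth gives 6; no alternative beats it.
(Checking all 27 profiles: 3 have a profitable deviation, 24 do not.)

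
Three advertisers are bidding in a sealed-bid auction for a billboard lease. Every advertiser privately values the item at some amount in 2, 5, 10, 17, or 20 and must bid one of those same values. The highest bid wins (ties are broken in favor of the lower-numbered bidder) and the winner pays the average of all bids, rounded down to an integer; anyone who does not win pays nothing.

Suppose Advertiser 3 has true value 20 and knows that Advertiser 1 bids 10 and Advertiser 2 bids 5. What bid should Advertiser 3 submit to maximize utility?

Bid 2: loses, pays 0, utility 0.
Bid 5: loses, pays 0, utility 0.
Bid 10: loses, pays 0, utility 0.
Bid 17: wins, pays 10, utility 20 - 10 = 10.
Bid 20: wins, pays 11, utility 20 - 11 = 9.
The best choice is 17 with utility 10.

17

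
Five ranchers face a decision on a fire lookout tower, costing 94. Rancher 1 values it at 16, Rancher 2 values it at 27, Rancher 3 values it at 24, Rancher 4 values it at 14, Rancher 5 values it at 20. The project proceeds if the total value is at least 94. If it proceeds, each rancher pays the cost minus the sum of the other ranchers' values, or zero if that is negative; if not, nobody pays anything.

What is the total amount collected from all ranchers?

66

Total value 101 ≥ cost 94, so it is built.
Rancher 1: others sum to 85; max(0, 94 - 85) = 9.
Rancher 2: others sum to 74; max(0, 94 - 74) = 20.
Rancher 3: others sum to 77; max(0, 94 - 77) = 17.
Rancher 4: others sum to 87; max(0, 94 - 87) = 7.
Rancher 5: others sum to 81; max(0, 94 - 81) = 13.
Total collected = 9 + 20 + 17 + 7 + 13 = 66.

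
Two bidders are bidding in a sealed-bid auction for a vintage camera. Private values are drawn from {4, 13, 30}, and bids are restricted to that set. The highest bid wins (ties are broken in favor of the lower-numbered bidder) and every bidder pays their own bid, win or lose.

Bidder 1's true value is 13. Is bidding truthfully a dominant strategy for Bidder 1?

Consider the case where Bidder 2 bids 4.
Truthful bid 13: wins, pays 13, utility 13 - 13 = 0.
Bid 4 instead: wins, pays 4, utility 13 - 4 = 9.
Since 9 > 0, bidding 4 is strictly better here, so truthful bidding is not dominant.

No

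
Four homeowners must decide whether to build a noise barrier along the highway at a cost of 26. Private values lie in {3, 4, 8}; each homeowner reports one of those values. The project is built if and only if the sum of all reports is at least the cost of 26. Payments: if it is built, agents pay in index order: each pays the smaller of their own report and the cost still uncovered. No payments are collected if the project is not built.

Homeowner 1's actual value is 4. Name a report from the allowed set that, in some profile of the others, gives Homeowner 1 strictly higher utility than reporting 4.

3

Suppose Homeowner 2 reports 8, Homeowner 3 reports 8 and Homeowner 4 reports 8.
Report 4: project built, pays 4, utility 4 - 4 = 0.
Report 3: project built, pays 3, utility 4 - 3 = 1.
So reporting 3 beats truth here (1 > 0).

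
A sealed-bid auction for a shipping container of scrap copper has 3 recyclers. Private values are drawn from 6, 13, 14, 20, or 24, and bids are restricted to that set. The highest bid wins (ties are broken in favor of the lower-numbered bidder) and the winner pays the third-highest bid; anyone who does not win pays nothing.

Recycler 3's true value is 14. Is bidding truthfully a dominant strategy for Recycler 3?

No

Consider the case where Recycler 1 bids 6 and Recycler 2 bids 14.
Truthful bid 14: loses, pays 0, utility 0.
Bid 20 instead: wins, pays 6, utility 14 - 6 = 8.
Since 8 > 0, bidding 20 is strictly better here, so truthful bidding is not dominant.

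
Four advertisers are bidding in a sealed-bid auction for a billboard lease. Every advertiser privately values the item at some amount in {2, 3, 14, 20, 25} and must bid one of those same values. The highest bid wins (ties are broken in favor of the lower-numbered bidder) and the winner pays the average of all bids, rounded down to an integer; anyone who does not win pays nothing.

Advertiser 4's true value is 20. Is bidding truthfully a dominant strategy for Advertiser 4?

Consider the case where Advertiser 1 bids 2, Advertiser 2 bids 2 and Advertiser 3 bids 2.
Truthful bid 20: wins, pays 6, utility 20 - 6 = 14.
Bid 3 instead: wins, pays 2, utility 20 - 2 = 18.
Since 18 > 14, bidding 3 is strictly better here, so truthful bidding is not dominant.

No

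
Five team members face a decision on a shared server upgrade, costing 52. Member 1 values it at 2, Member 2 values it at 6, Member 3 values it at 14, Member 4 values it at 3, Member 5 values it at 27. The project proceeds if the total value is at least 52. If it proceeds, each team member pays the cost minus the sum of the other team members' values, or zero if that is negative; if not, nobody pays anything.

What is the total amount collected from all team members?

52

Total value 52 ≥ cost 52, so it is built.
Member 1: others sum to 50; max(0, 52 - 50) = 2.
Member 2: others sum to 46; max(0, 52 - 46) = 6.
Member 3: others sum to 38; max(0, 52 - 38) = 14.
Member 4: others sum to 49; max(0, 52 - 49) = 3.
Member 5: others sum to 25; max(0, 52 - 25) = 27.
Total collected = 2 + 6 + 14 + 3 + 27 = 52.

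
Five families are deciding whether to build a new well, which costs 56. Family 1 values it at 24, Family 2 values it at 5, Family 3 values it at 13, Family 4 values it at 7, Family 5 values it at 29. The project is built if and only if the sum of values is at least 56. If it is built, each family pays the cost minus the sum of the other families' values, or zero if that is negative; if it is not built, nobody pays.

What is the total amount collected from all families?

9

Total value 78 ≥ cost 56, so it is built.
Family 1: others sum to 54; max(0, 56 - 54) = 2.
Family 2: others sum to 73; max(0, 56 - 73) = 0.
Family 3: others sum to 65; max(0, 56 - 65) = 0.
Family 4: others sum to 71; max(0, 56 - 71) = 0.
Family 5: others sum to 49; max(0, 56 - 49) = 7.
Total collected = 2 + 0 + 0 + 0 + 7 = 9.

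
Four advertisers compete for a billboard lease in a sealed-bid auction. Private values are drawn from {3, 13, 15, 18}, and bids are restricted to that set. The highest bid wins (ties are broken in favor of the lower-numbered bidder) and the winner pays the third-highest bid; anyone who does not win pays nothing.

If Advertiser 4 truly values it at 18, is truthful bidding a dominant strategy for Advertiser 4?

Check each profile of the others' bids and compare truth against every alternative bid.
Others bid (3, 3, 15): truth gives 15, best alternative gives 0.
Others bid (3, 15, 3): truth gives 15, best alternative gives 0.
Others bid (15, 3, 3): truth gives 15, best alternative gives 0.
Others bid (3, 13, 15): truth gives 5, best alternative gives 0.
Others bid (3, 15, 13): truth gives 5, best alternative gives 0.
Others bid (13, 3, 15): truth gives 5, best alternative gives 0.
(Remaining 58 profiles checked similarly; truth is weakly best in each.)
In every case the truthful bid is at least as good as any alternative, so it is a dominant strategy.

Yes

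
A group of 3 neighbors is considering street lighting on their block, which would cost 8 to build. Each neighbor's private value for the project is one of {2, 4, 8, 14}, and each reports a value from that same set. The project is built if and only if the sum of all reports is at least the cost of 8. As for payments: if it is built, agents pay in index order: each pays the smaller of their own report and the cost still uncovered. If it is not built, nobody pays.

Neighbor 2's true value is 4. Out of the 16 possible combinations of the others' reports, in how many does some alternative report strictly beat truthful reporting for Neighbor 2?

Others report (2, 4): truth gives 0; report 2 gives 2 > 0. Violating.
Others report (2, 8): truth gives 0; report 2 gives 2 > 0. Violating.
Others report (2, 14): truth gives 0; report 2 gives 2 > 0. Violating.
Others report (4, 2): truth gives 0; report 2 gives 2 > 0. Violating.
Others report (2, 2): truth gives 0; no alternative beats it.
Others report (8, 2): truth gives 4; no alternative beats it.
(Checking all 16 profiles: 7 have a profitable deviation, 9 do not.)

7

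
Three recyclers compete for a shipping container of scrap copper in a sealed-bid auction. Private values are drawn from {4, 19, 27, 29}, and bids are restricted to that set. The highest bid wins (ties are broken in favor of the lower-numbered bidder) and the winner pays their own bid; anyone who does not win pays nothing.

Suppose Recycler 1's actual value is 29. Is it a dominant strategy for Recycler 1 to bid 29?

Consider the case where Recycler 2 bids 4 and Recycler 3 bids 4.
Truthful bid 29: wins, pays 29, utility 29 - 29 = 0.
Bid 4 instead: wins, pays 4, utility 29 - 4 = 25.
Since 25 > 0, bidding 4 is strictly better here, so truthful bidding is not dominant.

No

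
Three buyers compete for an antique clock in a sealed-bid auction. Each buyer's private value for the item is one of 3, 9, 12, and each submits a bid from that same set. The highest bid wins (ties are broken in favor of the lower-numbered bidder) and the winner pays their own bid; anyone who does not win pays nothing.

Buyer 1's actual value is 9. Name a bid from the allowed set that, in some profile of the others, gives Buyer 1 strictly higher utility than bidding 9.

3

Suppose Buyer 2 bids 3 and Buyer 3 bids 3.
Bid 9: wins, pays 9, utility 9 - 9 = 0.
Bid 3: wins, pays 3, utility 9 - 3 = 6.
So bidding 3 beats truth here (6 > 0).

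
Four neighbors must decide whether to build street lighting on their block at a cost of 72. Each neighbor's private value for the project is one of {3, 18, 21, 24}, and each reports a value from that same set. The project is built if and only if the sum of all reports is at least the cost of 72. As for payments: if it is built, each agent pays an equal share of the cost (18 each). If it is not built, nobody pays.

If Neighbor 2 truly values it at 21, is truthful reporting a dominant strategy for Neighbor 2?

No

Consider the case where Neighbor 1 reports 3, Neighbor 3 reports 21 and Neighbor 4 reports 24.
Truthful report 21: project not built, utility 0.
Report 24 instead: project built, pays 18, utility 21 - 18 = 3.
Since 3 > 0, reporting 24 is strictly better here, so truthful reporting is not dominant.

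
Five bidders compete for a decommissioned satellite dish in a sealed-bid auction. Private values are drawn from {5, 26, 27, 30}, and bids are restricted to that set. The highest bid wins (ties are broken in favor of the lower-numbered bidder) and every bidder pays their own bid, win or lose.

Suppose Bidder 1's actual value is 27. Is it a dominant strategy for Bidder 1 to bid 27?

No

Consider the case where Bidder 2 bids 5, Bidder 3 bids 5, Bidder 4 bids 5 and Bidder 5 bids 5.
Truthful bid 27: wins, pays 27, utility 27 - 27 = 0.
Bid 5 instead: wins, pays 5, utility 27 - 5 = 22.
Since 22 > 0, bidding 5 is strictly better here, so truthful bidding is not dominant.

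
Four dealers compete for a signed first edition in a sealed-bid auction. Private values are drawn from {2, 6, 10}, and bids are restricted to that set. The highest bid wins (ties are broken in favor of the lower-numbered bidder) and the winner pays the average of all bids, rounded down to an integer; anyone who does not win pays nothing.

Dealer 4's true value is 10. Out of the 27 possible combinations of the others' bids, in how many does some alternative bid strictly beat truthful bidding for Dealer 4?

Others bid (2, 2, 2): truth gives 6; bid 6 gives 7 > 6. Violating.
Others bid (2, 2, 6): truth gives 5; no alternative beats it.
Others bid (2, 2, 10): truth gives 0; no alternative beats it.
(Checking all 27 profiles: 1 has a profitable deviation, 26 do not.)

1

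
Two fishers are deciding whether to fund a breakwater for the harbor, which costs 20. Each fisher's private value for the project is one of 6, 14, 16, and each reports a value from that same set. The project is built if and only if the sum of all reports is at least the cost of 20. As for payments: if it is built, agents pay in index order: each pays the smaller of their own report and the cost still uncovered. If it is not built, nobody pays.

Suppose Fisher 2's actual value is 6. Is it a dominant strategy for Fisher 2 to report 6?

Check each profile of the others' reports and compare truth against every alternative report.
Others report (6): truth gives 0, best alternative gives -8.
Others report (16): truth gives 2, best alternative gives 2.
Others report (14): truth gives 0, best alternative gives 0.
In every case the truthful report is at least as good as any alternative, so it is a dominant strategy.

Yes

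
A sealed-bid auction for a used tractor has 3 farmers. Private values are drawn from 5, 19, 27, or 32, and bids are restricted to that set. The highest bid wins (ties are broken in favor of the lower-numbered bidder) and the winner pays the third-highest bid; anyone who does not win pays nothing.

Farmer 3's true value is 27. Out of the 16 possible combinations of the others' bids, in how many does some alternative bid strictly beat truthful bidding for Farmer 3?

4

Others bid (5, 27): truth gives 0; bid 32 gives 22 > 0. Violating.
Others bid (19, 27): truth gives 0; bid 32 gives 8 > 0. Violating.
Others bid (27, 5): truth gives 0; bid 32 gives 22 > 0. Violating.
Others bid (27, 19): truth gives 0; bid 32 gives 8 > 0. Violating.
Others bid (5, 5): truth gives 22; no alternative beats it.
Others bid (5, 19): truth gives 22; no alternative beats it.
(Checking all 16 profiles: 4 have a profitable deviation, 12 do not.)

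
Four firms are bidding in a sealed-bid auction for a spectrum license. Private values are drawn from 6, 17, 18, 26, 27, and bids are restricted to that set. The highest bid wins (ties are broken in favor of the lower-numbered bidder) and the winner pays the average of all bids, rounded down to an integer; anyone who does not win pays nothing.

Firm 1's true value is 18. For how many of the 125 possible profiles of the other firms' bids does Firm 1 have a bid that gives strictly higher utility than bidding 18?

7

Others bid (6, 6, 6): truth gives 9; bid 6 gives 12 > 9. Violating.
Others bid (6, 6, 26): truth gives 0; bid 26 gives 2 > 0. Violating.
Others bid (6, 6, 27): truth gives 0; bid 27 gives 2 > 0. Violating.
Others bid (6, 26, 6): truth gives 0; bid 26 gives 2 > 0. Violating.
Others bid (6, 6, 17): truth gives 7; no alternative beats it.
Others bid (6, 6, 18): truth gives 6; no alternative beats it.
(Checking all 125 profiles: 7 have a profitable deviation, 118 do not.)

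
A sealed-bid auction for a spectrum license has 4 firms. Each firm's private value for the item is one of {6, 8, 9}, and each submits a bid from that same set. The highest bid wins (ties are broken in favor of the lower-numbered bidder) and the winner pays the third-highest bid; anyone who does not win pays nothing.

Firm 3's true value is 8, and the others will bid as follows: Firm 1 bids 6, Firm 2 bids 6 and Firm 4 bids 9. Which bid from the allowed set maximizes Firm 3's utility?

Bid 6: loses, pays 0, utility 0.
Bid 8: loses, pays 0, utility 0.
Bid 9: wins, pays 6, utility 8 - 6 = 2.
The best choice is 9 with utility 2.

9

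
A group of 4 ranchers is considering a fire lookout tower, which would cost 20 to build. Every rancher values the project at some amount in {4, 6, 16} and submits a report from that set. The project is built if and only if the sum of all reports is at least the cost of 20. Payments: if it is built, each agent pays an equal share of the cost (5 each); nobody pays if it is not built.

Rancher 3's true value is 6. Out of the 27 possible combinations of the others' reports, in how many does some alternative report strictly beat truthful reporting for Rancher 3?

1

Others report (4, 4, 4): truth gives 0; report 16 gives 1 > 0. Violating.
Others report (4, 4, 6): truth gives 1; no alternative beats it.
Others report (4, 4, 16): truth gives 1; no alternative beats it.
(Checking all 27 profiles: 1 has a profitable deviation, 26 do not.)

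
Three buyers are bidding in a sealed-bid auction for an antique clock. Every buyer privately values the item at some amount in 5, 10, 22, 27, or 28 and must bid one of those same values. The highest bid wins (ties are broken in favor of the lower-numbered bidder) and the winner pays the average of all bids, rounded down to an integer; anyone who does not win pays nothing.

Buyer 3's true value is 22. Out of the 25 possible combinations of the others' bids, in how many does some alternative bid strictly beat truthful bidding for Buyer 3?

Others bid (5, 5): truth gives 12; bid 10 gives 16 > 12. Violating.
Others bid (5, 22): truth gives 0; bid 27 gives 4 > 0. Violating.
Others bid (5, 27): truth gives 0; bid 28 gives 2 > 0. Violating.
Others bid (10, 22): truth gives 0; bid 27 gives 3 > 0. Violating.
Others bid (5, 10): truth gives 10; no alternative beats it.
Others bid (5, 28): truth gives 0; no alternative beats it.
(Checking all 25 profiles: 9 have a profitable deviation, 16 do not.)

9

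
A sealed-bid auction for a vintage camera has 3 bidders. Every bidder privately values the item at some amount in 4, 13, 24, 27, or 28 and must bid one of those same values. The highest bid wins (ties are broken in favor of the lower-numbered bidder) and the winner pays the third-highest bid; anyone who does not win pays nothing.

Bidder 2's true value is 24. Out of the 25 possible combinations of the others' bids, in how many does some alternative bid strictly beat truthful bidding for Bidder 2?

8

Others bid (4, 27): truth gives 0; bid 27 gives 20 > 0. Violating.
Others bid (4, 28): truth gives 0; bid 28 gives 20 > 0. Violating.
Others bid (13, 27): truth gives 0; bid 27 gives 11 > 0. Violating.
Others bid (13, 28): truth gives 0; bid 28 gives 11 > 0. Violating.
Others bid (4, 4): truth gives 20; no alternative beats it.
Others bid (4, 13): truth gives 20; no alternative beats it.
(Checking all 25 profiles: 8 have a profitable deviation, 17 do not.)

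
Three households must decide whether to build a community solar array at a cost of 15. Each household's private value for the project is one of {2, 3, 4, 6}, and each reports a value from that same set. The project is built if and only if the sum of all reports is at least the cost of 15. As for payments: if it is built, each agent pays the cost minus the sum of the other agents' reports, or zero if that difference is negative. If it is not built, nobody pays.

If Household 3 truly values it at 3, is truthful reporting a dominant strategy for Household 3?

Check each profile of the others' reports and compare truth against every alternative report.
Others report (2, 2): truth gives 0, best alternative gives 0.
Others report (2, 3): truth gives 0, best alternative gives 0.
Others report (2, 4): truth gives 0, best alternative gives 0.
Others report (2, 6): truth gives 0, best alternative gives 0.
Others report (3, 2): truth gives 0, best alternative gives 0.
Others report (3, 3): truth gives 0, best alternative gives 0.
(Remaining 10 profiles checked similarly; truth is weakly best in each.)
In every case the truthful report is at least as good as any alternative, so it is a dominant strategy.

Yes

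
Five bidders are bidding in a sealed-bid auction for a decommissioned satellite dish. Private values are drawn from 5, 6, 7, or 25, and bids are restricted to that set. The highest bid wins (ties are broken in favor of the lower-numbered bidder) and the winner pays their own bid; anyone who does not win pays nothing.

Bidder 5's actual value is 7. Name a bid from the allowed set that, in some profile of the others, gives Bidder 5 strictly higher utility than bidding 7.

Suppose Bidder 1 bids 5, Bidder 2 bids 5, Bidder 3 bids 5 and Bidder 4 bids 5.
Bid 7: wins, pays 7, utility 7 - 7 = 0.
Bid 6: wins, pays 6, utility 7 - 6 = 1.
So bidding 6 beats truth here (1 > 0).

6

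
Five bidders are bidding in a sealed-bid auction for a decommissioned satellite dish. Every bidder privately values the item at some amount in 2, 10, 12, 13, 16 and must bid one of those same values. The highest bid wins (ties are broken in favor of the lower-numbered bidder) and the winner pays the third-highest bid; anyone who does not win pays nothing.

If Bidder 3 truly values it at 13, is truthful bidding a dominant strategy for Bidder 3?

Consider the case where Bidder 1 bids 2, Bidder 2 bids 2, Bidder 4 bids 2 and Bidder 5 bids 16.
Truthful bid 13: loses, pays 0, utility 0.
Bid 16 instead: wins, pays 2, utility 13 - 2 = 11.
Since 11 > 0, bidding 16 is strictly better here, so truthful bidding is not dominant.

No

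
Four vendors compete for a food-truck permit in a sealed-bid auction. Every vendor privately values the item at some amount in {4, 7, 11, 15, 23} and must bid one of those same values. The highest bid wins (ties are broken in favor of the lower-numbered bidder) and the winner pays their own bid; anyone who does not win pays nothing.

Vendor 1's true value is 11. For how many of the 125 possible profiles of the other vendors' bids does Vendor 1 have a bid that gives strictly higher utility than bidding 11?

Others bid (4, 4, 4): truth gives 0; bid 4 gives 7 > 0. Violating.
Others bid (4, 4, 7): truth gives 0; bid 7 gives 4 > 0. Violating.
Others bid (4, 7, 4): truth gives 0; bid 7 gives 4 > 0. Violating.
Others bid (4, 7, 7): truth gives 0; bid 7 gives 4 > 0. Violating.
Others bid (4, 4, 11): truth gives 0; no alternative beats it.
Others bid (4, 4, 15): truth gives 0; no alternative beats it.
(Checking all 125 profiles: 8 have a profitable deviation, 117 do not.)

8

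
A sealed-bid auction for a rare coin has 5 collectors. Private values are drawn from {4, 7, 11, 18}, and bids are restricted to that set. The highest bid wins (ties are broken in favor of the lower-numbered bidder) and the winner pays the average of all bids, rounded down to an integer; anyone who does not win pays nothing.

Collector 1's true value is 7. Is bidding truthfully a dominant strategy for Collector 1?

No

Consider the case where Collector 2 bids 4, Collector 3 bids 4, Collector 4 bids 4 and Collector 5 bids 11.
Truthful bid 7: loses, pays 0, utility 0.
Bid 11 instead: wins, pays 6, utility 7 - 6 = 1.
Since 1 > 0, bidding 11 is strictly better here, so truthful bidding is not dominant.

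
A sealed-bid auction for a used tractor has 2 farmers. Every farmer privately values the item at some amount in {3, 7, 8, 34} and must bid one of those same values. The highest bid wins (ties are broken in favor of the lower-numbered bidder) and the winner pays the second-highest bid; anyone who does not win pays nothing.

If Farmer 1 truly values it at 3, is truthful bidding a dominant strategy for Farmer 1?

Yes

Check each profile of the others' bids and compare truth against every alternative bid.
Others bid (7): truth gives 0, best alternative gives -4.
Others bid (3): truth gives 0, best alternative gives 0.
Others bid (8): truth gives 0, best alternative gives 0.
Others bid (34): truth gives 0, best alternative gives 0.
In every case the truthful bid is at least as good as any alternative, so it is a dominant strategy.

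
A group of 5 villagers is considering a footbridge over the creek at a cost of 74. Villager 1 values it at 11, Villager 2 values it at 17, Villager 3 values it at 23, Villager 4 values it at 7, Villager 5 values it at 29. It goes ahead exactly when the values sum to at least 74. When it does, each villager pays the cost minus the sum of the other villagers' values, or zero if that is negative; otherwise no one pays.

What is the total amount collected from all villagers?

30

Total value 87 ≥ cost 74, so it is built.
Villager 1: others sum to 76; max(0, 74 - 76) = 0.
Villager 2: others sum to 70; max(0, 74 - 70) = 4.
Villager 3: others sum to 64; max(0, 74 - 64) = 10.
Villager 4: others sum to 80; max(0, 74 - 80) = 0.
Villager 5: others sum to 58; max(0, 74 - 58) = 16.
Total collected = 0 + 4 + 10 + 0 + 16 = 30.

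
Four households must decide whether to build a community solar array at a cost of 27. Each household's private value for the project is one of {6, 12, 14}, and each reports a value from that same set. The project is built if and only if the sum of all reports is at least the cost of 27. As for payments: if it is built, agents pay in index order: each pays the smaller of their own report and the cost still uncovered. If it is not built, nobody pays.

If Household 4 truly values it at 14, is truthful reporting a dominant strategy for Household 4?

Yes

Check each profile of the others' reports and compare truth against every alternative report.
Others report (6, 12, 12): truth gives 14, best alternative gives 14.
Others report (6, 12, 14): truth gives 14, best alternative gives 14.
Others report (6, 14, 12): truth gives 14, best alternative gives 14.
Others report (6, 14, 14): truth gives 14, best alternative gives 14.
Others report (12, 6, 12): truth gives 14, best alternative gives 14.
Others report (12, 6, 14): truth gives 14, best alternative gives 14.
(Remaining 21 profiles checked similarly; truth is weakly best in each.)
In every case the truthful report is at least as good as any alternative, so it is a dominant strategy.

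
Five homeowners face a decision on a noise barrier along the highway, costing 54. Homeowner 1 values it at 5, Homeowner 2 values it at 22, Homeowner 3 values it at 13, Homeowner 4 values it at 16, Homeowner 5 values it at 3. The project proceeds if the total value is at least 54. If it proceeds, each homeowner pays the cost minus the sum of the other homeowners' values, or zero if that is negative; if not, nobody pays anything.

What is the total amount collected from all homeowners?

Total value 59 ≥ cost 54, so it is built.
Homeowner 1: others sum to 54; max(0, 54 - 54) = 0.
Homeowner 2: others sum to 37; max(0, 54 - 37) = 17.
Homeowner 3: others sum to 46; max(0, 54 - 46) = 8.
Homeowner 4: others sum to 43; max(0, 54 - 43) = 11.
Homeowner 5: others sum to 56; max(0, 54 - 56) = 0.
Total collected = 0 + 17 + 8 + 11 + 0 = 36.

36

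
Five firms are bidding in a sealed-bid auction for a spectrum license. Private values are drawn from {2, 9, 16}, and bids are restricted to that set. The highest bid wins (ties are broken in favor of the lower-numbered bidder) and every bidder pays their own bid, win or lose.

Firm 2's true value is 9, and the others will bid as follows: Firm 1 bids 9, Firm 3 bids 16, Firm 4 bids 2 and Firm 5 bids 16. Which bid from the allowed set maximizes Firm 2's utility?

2

Bid 2: loses but pays 2, utility -2.
Bid 9: loses but pays 9, utility -9.
Bid 16: wins, pays 16, utility 9 - 16 = -7.
The best choice is 2 with utility -2.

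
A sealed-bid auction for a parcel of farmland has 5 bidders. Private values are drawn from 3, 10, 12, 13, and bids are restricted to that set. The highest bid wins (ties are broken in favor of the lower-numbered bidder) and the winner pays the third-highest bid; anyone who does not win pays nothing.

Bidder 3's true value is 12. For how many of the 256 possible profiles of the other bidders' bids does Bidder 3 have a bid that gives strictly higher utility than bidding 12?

Others bid (3, 3, 3, 13): truth gives 0; bid 13 gives 9 > 0. Violating.
Others bid (3, 3, 10, 13): truth gives 0; bid 13 gives 2 > 0. Violating.
Others bid (3, 3, 13, 3): truth gives 0; bid 13 gives 9 > 0. Violating.
Others bid (3, 3, 13, 10): truth gives 0; bid 13 gives 2 > 0. Violating.
Others bid (3, 3, 3, 3): truth gives 9; no alternative beats it.
Others bid (3, 3, 3, 10): truth gives 9; no alternative beats it.
(Checking all 256 profiles: 32 have a profitable deviation, 224 do not.)

32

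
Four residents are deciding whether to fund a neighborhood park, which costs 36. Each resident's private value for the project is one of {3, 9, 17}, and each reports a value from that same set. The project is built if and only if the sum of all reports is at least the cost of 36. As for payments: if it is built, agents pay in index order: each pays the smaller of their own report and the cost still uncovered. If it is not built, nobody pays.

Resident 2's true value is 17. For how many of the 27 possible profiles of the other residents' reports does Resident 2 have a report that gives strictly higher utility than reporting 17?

Others report (3, 9, 17): truth gives 0; report 9 gives 8 > 0. Violating.
Others report (3, 17, 9): truth gives 0; report 9 gives 8 > 0. Violating.
Others report (3, 17, 17): truth gives 0; report 3 gives 14 > 0. Violating.
Others report (9, 3, 17): truth gives 0; report 9 gives 8 > 0. Violating.
Others report (3, 3, 3): truth gives 0; no alternative beats it.
Others report (3, 3, 9): truth gives 0; no alternative beats it.
(Checking all 27 profiles: 17 have a profitable deviation, 10 do not.)

17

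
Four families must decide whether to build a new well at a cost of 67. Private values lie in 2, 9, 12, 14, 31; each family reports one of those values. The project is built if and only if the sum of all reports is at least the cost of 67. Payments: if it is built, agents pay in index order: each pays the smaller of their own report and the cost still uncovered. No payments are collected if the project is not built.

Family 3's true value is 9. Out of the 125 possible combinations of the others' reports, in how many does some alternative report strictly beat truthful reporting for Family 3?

Others report (9, 31, 31): truth gives 0; report 2 gives 7 > 0. Violating.
Others report (12, 31, 31): truth gives 0; report 2 gives 7 > 0. Violating.
Others report (14, 31, 31): truth gives 0; report 2 gives 7 > 0. Violating.
Others report (31, 9, 31): truth gives 0; report 2 gives 7 > 0. Violating.
Others report (2, 2, 2): truth gives 0; no alternative beats it.
Others report (2, 2, 9): truth gives 0; no alternative beats it.
(Checking all 125 profiles: 10 have a profitable deviation, 115 do not.)

10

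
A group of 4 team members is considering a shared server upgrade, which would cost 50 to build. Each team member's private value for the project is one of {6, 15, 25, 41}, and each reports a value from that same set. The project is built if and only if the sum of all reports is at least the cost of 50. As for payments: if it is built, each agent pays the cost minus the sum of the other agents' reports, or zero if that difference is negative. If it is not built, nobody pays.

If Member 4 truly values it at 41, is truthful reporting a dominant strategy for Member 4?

Yes

Check each profile of the others' reports and compare truth against every alternative report.
Others report (6, 6, 6): truth gives 9, best alternative gives 0.
Others report (6, 6, 41): truth gives 41, best alternative gives 41.
Others report (6, 15, 41): truth gives 41, best alternative gives 41.
Others report (6, 25, 25): truth gives 41, best alternative gives 41.
Others report (6, 25, 41): truth gives 41, best alternative gives 41.
Others report (6, 41, 6): truth gives 41, best alternative gives 41.
(Remaining 58 profiles checked similarly; truth is weakly best in each.)
In every case the truthful report is at least as good as any alternative, so it is a dominant strategy.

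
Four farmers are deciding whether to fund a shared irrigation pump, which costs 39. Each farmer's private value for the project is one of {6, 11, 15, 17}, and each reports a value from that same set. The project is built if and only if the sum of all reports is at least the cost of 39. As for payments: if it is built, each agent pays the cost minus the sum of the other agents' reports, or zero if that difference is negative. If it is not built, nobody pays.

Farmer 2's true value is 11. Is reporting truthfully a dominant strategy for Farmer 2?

Check each profile of the others' reports and compare truth against every alternative report.
Others report (6, 17, 17): truth gives 11, best alternative gives 11.
Others report (11, 11, 17): truth gives 11, best alternative gives 11.
Others report (11, 15, 15): truth gives 11, best alternative gives 11.
Others report (11, 15, 17): truth gives 11, best alternative gives 11.
Others report (11, 17, 11): truth gives 11, best alternative gives 11.
Others report (11, 17, 15): truth gives 11, best alternative gives 11.
(Remaining 58 profiles checked similarly; truth is weakly best in each.)
In every case the truthful report is at least as good as any alternative, so it is a dominant strategy.

Yes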